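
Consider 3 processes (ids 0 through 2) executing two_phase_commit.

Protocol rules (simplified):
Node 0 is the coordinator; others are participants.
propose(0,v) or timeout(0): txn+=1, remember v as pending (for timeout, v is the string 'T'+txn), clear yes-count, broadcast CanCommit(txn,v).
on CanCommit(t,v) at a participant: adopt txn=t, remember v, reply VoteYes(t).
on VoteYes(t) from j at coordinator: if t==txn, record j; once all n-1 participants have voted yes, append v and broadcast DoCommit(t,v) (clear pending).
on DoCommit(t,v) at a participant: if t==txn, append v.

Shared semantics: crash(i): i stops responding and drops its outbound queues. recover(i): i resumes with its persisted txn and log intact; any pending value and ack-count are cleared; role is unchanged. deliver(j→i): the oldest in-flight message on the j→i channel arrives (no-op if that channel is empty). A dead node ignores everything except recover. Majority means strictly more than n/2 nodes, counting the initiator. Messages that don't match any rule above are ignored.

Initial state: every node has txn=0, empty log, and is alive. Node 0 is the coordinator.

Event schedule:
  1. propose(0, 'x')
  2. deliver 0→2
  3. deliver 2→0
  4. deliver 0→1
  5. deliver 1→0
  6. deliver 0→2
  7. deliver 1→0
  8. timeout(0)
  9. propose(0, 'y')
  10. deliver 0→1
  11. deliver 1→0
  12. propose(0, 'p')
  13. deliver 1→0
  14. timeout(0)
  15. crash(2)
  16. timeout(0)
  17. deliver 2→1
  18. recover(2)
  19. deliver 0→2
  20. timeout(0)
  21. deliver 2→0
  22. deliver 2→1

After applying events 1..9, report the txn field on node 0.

[1] propose(0,'x') → N0(coor t1 [-])
[2] deliver 0→2 → N2(part t1 [-])
[3] deliver 2→0 → ∅
[4] deliver 0→1 → N1(part t1 [-])
[5] deliver 1→0 → N0(coor t1 [x])
[6] deliver 0→2 → N2(part t1 [x])
[7] deliver 1→0 → ∅
[8] timeout(0) → N0(coor t2 [x])
[9] propose(0,'y') → N0(coor t3 [x])

3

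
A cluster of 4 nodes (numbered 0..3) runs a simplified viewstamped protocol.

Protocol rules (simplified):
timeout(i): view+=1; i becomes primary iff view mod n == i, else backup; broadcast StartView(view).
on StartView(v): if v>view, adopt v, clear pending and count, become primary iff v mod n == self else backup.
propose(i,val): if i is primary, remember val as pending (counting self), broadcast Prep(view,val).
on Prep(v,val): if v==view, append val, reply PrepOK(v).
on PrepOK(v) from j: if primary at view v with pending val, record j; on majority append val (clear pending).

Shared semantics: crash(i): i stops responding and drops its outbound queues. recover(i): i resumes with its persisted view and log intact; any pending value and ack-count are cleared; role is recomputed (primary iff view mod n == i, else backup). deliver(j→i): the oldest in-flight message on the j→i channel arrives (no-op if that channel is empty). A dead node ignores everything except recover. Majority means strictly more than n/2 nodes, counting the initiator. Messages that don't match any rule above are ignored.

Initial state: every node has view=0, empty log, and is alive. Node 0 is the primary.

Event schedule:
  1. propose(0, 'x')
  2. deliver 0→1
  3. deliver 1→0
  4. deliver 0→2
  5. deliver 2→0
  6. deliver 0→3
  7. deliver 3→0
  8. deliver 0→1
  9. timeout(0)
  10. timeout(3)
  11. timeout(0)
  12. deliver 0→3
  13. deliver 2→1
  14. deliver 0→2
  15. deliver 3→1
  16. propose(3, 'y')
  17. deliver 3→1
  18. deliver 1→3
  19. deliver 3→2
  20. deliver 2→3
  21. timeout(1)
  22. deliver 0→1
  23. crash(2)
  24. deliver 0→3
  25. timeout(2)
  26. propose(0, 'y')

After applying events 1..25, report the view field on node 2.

e1 propose(0,'x'): ·
e2 deliver 0→1: 1[back,v=0,x]
e3 deliver 1→0: ·
e4 deliver 0→2: 2[back,v=0,x]
e5 deliver 2→0: 0[prim,v=0,x]
e6 deliver 0→3: 3[back,v=0,x]
e7 deliver 3→0: ·
e8 deliver 0→1: ·
e9 timeout(0): 0[back,v=1,x]
e10 timeout(3): 3[back,v=1,x]
e11 timeout(0): 0[back,v=2,x]
e12 deliver 0→3: ·
e13 deliver 2→1: ·
e14 deliver 0→2: 2[back,v=1,x]
e15 deliver 3→1: 1[prim,v=1,x]
e16 propose(3,'y'): ·
e17 deliver 3→1: ·
e18 deliver 1→3: ·
e19 deliver 3→2: ·
e20 deliver 2→3: ·
e21 timeout(1): 1[back,v=2,x]
e22 deliver 0→1: ·
e23 crash(2): 2[✗back,v=1,x]
e24 deliver 0→3: 3[back,v=2,x]
e25 timeout(2): ·

1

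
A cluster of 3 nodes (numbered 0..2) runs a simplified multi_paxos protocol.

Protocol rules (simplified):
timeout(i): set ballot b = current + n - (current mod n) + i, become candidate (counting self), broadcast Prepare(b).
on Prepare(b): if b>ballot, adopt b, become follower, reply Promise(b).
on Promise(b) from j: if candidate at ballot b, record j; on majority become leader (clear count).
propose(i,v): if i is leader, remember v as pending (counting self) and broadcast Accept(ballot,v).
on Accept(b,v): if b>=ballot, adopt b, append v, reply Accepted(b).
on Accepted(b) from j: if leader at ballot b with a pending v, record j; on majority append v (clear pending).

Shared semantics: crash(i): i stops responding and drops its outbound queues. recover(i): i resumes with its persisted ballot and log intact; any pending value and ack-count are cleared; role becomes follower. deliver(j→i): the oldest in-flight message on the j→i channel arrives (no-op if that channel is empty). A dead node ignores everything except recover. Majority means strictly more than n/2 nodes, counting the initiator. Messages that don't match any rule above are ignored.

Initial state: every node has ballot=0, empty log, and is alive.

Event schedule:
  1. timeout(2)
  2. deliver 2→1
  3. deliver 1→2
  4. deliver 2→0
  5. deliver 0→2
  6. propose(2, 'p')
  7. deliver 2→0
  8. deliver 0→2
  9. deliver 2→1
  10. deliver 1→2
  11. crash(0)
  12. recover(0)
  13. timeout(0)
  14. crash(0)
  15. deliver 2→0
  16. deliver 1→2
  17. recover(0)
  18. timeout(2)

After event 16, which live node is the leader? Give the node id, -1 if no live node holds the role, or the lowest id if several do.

e1 timeout(2): 2[cand,b=5,-]
e2 deliver 2→1: 1[foll,b=5,-]
e3 deliver 1→2: 2[lead,b=5,-]
e4 deliver 2→0: 0[foll,b=5,-]
e5 deliver 0→2: ·
e6 propose(2,'p'): ·
e7 deliver 2→0: 0[foll,b=5,p]
e8 deliver 0→2: 2[lead,b=5,p]
e9 deliver 2→1: 1[foll,b=5,p]
e10 deliver 1→2: ·
e11 crash(0): 0[✗foll,b=5,p]
e12 recover(0): 0[foll,b=5,p]
e13 timeout(0): 0[cand,b=6,p]
e14 crash(0): 0[✗cand,b=6,p]
e15 deliver 2→0: ·
e16 deliver 1→2: ·

2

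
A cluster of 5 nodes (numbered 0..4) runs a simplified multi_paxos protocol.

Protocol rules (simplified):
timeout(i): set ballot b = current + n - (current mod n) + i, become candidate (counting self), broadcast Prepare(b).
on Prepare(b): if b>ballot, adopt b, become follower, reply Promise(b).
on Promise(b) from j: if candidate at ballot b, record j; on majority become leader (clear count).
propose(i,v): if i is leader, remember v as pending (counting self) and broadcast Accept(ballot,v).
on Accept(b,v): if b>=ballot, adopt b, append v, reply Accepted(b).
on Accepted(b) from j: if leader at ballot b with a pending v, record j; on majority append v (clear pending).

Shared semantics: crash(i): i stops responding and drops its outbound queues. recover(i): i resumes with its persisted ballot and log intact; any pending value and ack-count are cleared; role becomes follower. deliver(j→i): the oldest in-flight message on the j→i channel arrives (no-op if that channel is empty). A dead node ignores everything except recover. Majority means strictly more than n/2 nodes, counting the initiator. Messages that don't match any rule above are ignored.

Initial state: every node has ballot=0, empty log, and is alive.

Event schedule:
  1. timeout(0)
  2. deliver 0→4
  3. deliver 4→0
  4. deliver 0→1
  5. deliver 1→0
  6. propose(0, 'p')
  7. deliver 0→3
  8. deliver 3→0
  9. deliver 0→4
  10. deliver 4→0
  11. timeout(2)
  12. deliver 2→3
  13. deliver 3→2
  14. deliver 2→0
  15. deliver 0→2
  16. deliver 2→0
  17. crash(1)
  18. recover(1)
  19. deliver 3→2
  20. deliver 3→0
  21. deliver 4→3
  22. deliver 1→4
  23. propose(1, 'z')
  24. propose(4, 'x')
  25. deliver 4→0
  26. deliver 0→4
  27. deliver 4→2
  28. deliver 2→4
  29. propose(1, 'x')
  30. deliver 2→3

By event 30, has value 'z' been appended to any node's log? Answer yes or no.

no

step 1 timeout(0): 0={cand,b=5,log=-}
step 2 deliver 0→4: 4={foll,b=5,log=-}
step 3 deliver 4→0: —
step 4 deliver 0→1: 1={foll,b=5,log=-}
step 5 deliver 1→0: 0={lead,b=5,log=-}
step 6 propose(0,'p'): —
step 7 deliver 0→3: 3={foll,b=5,log=-}
step 8 deliver 3→0: —
step 9 deliver 0→4: 4={foll,b=5,log=p}
step 10 deliver 4→0: —
step 11 timeout(2): 2={cand,b=7,log=-}
step 12 deliver 2→3: 3={foll,b=7,log=-}
step 13 deliver 3→2: —
step 14 deliver 2→0: 0={foll,b=7,log=-}
step 15 deliver 0→2: —
step 16 deliver 2→0: —
step 17 crash(1): 1={✗foll,b=5,log=-}
step 18 recover(1): 1={foll,b=5,log=-}
step 19 deliver 3→2: —
step 20 deliver 3→0: —
step 21 deliver 4→3: —
step 22 deliver 1→4: —
step 23 propose(1,'z'): —
step 24 propose(4,'x'): —
step 25 deliver 4→0: —
step 26 deliver 0→4: —
step 27 deliver 4→2: —
step 28 deliver 2→4: 4={foll,b=7,log=p}
step 29 propose(1,'x'): —
step 30 deliver 2→3: —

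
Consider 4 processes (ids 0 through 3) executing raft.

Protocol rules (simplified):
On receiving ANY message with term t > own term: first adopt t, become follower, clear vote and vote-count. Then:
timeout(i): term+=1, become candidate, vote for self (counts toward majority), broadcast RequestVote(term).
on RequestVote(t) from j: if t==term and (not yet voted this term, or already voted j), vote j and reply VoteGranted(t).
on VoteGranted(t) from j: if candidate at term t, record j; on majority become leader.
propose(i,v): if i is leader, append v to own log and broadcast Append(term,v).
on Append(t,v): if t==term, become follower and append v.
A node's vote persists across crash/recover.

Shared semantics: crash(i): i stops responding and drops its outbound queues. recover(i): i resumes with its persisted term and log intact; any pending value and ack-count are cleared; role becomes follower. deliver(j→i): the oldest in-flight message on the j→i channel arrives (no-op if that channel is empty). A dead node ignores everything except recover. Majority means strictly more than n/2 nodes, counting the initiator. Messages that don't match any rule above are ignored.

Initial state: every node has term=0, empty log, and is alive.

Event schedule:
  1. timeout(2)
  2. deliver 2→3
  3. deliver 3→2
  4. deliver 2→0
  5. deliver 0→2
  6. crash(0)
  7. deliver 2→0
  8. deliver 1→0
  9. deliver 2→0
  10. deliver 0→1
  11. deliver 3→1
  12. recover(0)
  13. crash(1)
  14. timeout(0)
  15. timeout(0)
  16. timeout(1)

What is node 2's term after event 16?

[1] timeout(2) → N2(cand t1 [-])
[2] deliver 2→3 → N3(foll t1 [-])
[3] deliver 3→2 → ∅
[4] deliver 2→0 → N0(foll t1 [-])
[5] deliver 0→2 → N2(lead t1 [-])
[6] crash(0) → N0(✗foll t1 [-])
[7] deliver 2→0 → ∅
[8] deliver 1→0 → ∅
[9] deliver 2→0 → ∅
[10] deliver 0→1 → ∅
[11] deliver 3→1 → ∅
[12] recover(0) → N0(foll t1 [-])
[13] crash(1) → N1(✗foll t0 [-])
[14] timeout(0) → N0(cand t2 [-])
[15] timeout(0) → N0(cand t3 [-])
[16] timeout(1) → ∅

1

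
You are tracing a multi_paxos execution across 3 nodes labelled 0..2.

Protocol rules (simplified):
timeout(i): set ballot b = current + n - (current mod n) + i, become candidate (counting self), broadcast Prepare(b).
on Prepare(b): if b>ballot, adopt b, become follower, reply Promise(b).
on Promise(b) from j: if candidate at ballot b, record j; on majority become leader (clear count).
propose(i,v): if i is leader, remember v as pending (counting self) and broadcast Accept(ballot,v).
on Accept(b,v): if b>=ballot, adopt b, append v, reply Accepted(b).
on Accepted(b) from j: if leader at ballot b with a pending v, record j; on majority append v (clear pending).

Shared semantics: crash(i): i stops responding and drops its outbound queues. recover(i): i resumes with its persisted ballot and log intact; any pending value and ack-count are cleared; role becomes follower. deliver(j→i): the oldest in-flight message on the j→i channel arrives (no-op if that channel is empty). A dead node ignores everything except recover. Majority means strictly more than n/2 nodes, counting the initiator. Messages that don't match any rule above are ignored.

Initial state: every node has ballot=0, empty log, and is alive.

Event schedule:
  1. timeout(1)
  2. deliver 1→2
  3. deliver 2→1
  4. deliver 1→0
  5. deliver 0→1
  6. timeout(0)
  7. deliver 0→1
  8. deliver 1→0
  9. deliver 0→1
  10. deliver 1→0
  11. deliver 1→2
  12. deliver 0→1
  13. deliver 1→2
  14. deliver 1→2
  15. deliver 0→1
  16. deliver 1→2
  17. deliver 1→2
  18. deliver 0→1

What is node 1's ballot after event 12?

[1] timeout(1) → N1(cand b4 [-])
[2] deliver 1→2 → N2(foll b4 [-])
[3] deliver 2→1 → N1(lead b4 [-])
[4] deliver 1→0 → N0(foll b4 [-])
[5] deliver 0→1 → ∅
[6] timeout(0) → N0(cand b6 [-])
[7] deliver 0→1 → N1(foll b6 [-])
[8] deliver 1→0 → N0(lead b6 [-])
[9] deliver 0→1 → ∅
[10] deliver 1→0 → ∅
[11] deliver 1→2 → ∅
[12] deliver 0→1 → ∅

6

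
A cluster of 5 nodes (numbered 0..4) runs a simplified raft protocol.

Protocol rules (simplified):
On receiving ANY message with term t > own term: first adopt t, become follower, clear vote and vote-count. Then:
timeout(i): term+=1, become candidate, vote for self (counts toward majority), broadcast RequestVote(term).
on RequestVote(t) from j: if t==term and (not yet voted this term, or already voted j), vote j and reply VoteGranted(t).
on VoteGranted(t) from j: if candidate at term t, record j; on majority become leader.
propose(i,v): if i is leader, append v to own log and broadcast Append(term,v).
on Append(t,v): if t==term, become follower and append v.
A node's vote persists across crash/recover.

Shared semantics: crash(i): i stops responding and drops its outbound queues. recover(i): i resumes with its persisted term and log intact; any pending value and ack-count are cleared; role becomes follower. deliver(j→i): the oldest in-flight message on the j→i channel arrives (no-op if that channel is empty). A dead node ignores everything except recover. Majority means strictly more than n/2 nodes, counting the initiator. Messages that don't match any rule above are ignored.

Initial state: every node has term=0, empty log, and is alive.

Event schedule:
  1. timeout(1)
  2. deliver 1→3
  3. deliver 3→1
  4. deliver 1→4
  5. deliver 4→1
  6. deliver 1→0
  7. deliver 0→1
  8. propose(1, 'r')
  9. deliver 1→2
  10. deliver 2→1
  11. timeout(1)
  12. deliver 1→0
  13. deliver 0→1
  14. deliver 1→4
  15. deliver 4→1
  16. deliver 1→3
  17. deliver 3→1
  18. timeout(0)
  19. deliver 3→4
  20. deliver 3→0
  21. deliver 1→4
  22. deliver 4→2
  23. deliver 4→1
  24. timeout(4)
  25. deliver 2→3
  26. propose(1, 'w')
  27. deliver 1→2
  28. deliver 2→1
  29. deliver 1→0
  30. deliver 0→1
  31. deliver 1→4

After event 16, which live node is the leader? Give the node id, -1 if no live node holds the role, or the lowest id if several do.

e1 timeout(1): 1[cand,t=1,-]
e2 deliver 1→3: 3[foll,t=1,-]
e3 deliver 3→1: ·
e4 deliver 1→4: 4[foll,t=1,-]
e5 deliver 4→1: 1[lead,t=1,-]
e6 deliver 1→0: 0[foll,t=1,-]
e7 deliver 0→1: ·
e8 propose(1,'r'): 1[lead,t=1,r]
e9 deliver 1→2: 2[foll,t=1,-]
e10 deliver 2→1: ·
e11 timeout(1): 1[cand,t=2,r]
e12 deliver 1→0: 0[foll,t=1,r]
e13 deliver 0→1: ·
e14 deliver 1→4: 4[foll,t=1,r]
e15 deliver 4→1: ·
e16 deliver 1→3: 3[foll,t=1,r]

-1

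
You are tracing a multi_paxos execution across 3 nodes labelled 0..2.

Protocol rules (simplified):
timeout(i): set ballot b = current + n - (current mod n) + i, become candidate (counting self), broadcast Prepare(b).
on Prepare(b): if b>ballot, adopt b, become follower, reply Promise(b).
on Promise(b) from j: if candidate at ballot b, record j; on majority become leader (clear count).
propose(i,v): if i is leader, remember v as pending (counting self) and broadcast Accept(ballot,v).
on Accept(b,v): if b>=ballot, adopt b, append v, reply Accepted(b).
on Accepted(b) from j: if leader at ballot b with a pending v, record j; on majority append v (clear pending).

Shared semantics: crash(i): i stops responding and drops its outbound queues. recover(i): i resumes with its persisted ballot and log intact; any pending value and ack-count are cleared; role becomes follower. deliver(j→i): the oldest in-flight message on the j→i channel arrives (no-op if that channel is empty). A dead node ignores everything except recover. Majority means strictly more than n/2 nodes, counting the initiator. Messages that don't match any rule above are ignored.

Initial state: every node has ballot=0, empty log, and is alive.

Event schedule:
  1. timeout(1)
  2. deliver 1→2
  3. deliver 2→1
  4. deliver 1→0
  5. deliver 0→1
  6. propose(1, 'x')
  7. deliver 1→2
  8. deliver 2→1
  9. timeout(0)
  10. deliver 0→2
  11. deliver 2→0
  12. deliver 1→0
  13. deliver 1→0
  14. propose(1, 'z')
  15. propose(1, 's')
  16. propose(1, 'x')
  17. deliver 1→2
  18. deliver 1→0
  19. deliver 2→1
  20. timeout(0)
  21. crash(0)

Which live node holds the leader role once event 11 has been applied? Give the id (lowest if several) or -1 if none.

1. timeout(1):  <1:cand b4 ->
2. deliver 1→2:  <2:foll b4 ->
3. deliver 2→1:  <1:lead b4 ->
4. deliver 1→0:  <0:foll b4 ->
5. deliver 0→1:  nop
6. propose(1,'x'):  nop
7. deliver 1→2:  <2:foll b4 x>
8. deliver 2→1:  <1:lead b4 x>
9. timeout(0):  <0:cand b6 ->
10. deliver 0→2:  <2:foll b6 x>
11. deliver 2→0:  <0:lead b6 ->

0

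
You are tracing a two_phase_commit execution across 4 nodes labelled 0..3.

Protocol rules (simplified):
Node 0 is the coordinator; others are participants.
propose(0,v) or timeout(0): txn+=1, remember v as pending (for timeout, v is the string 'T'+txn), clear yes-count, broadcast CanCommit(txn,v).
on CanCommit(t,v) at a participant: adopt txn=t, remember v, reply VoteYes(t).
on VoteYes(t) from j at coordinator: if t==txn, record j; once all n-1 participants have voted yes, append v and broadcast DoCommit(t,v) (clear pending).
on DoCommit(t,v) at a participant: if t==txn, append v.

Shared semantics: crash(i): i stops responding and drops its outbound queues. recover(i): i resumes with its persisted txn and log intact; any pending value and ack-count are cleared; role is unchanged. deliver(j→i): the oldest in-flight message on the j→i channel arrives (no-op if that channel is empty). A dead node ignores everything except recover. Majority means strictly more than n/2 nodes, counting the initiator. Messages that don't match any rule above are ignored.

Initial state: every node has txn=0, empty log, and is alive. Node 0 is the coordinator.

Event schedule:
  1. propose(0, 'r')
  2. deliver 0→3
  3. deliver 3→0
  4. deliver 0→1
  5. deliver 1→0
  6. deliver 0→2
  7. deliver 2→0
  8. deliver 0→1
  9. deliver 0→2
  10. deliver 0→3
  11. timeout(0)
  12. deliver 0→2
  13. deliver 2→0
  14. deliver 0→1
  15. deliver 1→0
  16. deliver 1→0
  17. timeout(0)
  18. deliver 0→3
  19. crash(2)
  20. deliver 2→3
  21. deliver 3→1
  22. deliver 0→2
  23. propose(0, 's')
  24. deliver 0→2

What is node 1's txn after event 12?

e1 propose(0,'r'): 0[coor,t=1,-]
e2 deliver 0→3: 3[part,t=1,-]
e3 deliver 3→0: ·
e4 deliver 0→1: 1[part,t=1,-]
e5 deliver 1→0: ·
e6 deliver 0→2: 2[part,t=1,-]
e7 deliver 2→0: 0[coor,t=1,r]
e8 deliver 0→1: 1[part,t=1,r]
e9 deliver 0→2: 2[part,t=1,r]
e10 deliver 0→3: 3[part,t=1,r]
e11 timeout(0): 0[coor,t=2,r]
e12 deliver 0→2: 2[part,t=2,r]

1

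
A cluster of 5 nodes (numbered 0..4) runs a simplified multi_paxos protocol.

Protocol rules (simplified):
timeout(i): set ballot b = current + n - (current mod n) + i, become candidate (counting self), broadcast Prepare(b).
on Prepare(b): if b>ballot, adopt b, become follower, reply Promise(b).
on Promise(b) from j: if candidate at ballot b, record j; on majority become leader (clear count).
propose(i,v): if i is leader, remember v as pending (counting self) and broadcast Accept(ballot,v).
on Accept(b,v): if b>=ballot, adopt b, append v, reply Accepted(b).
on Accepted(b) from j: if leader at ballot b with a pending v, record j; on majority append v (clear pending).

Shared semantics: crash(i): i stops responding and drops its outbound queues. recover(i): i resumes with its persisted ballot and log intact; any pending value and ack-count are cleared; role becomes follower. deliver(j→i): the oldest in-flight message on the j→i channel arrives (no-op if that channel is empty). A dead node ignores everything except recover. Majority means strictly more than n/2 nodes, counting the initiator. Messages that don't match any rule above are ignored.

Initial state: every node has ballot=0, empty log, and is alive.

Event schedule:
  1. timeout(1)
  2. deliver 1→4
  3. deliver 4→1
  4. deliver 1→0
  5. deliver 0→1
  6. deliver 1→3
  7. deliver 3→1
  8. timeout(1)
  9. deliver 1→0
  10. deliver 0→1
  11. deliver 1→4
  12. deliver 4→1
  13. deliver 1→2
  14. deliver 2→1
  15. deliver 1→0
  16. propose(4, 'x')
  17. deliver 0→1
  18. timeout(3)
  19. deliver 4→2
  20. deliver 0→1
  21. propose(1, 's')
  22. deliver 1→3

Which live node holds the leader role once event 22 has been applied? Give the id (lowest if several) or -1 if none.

[1] timeout(1) → N1(cand b6 [-])
[2] deliver 1→4 → N4(foll b6 [-])
[3] deliver 4→1 → ∅
[4] deliver 1→0 → N0(foll b6 [-])
[5] deliver 0→1 → N1(lead b6 [-])
[6] deliver 1→3 → N3(foll b6 [-])
[7] deliver 3→1 → ∅
[8] timeout(1) → N1(cand b11 [-])
[9] deliver 1→0 → N0(foll b11 [-])
[10] deliver 0→1 → ∅
[11] deliver 1→4 → N4(foll b11 [-])
[12] deliver 4→1 → N1(lead b11 [-])
[13] deliver 1→2 → N2(foll b6 [-])
[14] deliver 2→1 → ∅
[15] deliver 1→0 → ∅
[16] propose(4,'x') → ∅
[17] deliver 0→1 → ∅
[18] timeout(3) → N3(cand b13 [-])
[19] deliver 4→2 → ∅
[20] deliver 0→1 → ∅
[21] propose(1,'s') → ∅
[22] deliver 1→3 → ∅

1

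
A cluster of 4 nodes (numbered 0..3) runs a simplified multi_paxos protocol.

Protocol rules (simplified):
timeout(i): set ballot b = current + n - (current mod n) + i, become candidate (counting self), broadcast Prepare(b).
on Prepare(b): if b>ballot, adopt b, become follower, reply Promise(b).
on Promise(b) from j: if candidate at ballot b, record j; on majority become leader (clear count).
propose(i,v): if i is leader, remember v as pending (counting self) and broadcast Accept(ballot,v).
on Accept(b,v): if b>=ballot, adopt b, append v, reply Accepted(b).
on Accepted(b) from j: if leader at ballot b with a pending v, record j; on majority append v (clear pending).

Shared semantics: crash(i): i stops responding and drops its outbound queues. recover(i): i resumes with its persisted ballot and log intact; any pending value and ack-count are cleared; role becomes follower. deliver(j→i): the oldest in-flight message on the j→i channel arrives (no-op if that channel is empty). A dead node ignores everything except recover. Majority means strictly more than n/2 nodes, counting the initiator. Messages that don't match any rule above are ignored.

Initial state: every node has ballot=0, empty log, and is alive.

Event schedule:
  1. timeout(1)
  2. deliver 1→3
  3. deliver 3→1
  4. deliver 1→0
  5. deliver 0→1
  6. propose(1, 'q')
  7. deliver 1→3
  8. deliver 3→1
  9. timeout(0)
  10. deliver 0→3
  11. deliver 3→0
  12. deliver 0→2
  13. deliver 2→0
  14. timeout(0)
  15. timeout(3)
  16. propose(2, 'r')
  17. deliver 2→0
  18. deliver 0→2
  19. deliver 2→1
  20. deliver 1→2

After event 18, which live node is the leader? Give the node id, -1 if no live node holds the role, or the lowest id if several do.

1

step 1 timeout(1): 1={cand,b=5,log=-}
step 2 deliver 1→3: 3={foll,b=5,log=-}
step 3 deliver 3→1: —
step 4 deliver 1→0: 0={foll,b=5,log=-}
step 5 deliver 0→1: 1={lead,b=5,log=-}
step 6 propose(1,'q'): —
step 7 deliver 1→3: 3={foll,b=5,log=q}
step 8 deliver 3→1: —
step 9 timeout(0): 0={cand,b=8,log=-}
step 10 deliver 0→3: 3={foll,b=8,log=q}
step 11 deliver 3→0: —
step 12 deliver 0→2: 2={foll,b=8,log=-}
step 13 deliver 2→0: 0={lead,b=8,log=-}
step 14 timeout(0): 0={cand,b=12,log=-}
step 15 timeout(3): 3={cand,b=15,log=q}
step 16 propose(2,'r'): —
step 17 deliver 2→0: —
step 18 deliver 0→2: 2={foll,b=12,log=-}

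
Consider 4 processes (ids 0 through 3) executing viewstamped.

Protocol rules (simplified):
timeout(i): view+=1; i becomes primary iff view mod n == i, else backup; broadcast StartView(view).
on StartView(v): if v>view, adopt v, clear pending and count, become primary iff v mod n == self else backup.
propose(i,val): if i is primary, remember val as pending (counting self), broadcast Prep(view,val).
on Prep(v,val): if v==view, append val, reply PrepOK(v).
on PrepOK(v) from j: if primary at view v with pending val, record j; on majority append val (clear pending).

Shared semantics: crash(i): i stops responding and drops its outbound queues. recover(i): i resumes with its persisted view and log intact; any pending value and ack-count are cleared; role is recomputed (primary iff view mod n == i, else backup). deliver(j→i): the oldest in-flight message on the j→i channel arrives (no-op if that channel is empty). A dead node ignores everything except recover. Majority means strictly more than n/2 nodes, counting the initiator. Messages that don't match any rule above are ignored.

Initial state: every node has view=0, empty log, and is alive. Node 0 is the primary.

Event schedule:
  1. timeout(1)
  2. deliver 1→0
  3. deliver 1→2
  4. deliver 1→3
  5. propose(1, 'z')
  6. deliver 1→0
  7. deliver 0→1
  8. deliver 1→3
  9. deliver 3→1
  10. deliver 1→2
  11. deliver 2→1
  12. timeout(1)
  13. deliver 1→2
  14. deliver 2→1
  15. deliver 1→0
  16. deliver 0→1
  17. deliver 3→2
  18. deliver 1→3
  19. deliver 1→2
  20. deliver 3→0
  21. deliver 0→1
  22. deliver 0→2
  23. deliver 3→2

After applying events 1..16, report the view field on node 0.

2

[1] timeout(1) → N1(prim v1 [-])
[2] deliver 1→0 → N0(back v1 [-])
[3] deliver 1→2 → N2(back v1 [-])
[4] deliver 1→3 → N3(back v1 [-])
[5] propose(1,'z') → ∅
[6] deliver 1→0 → N0(back v1 [z])
[7] deliver 0→1 → ∅
[8] deliver 1→3 → N3(back v1 [z])
[9] deliver 3→1 → N1(prim v1 [z])
[10] deliver 1→2 → N2(back v1 [z])
[11] deliver 2→1 → ∅
[12] timeout(1) → N1(back v2 [z])
[13] deliver 1→2 → N2(prim v2 [z])
[14] deliver 2→1 → ∅
[15] deliver 1→0 → N0(back v2 [z])
[16] deliver 0→1 → ∅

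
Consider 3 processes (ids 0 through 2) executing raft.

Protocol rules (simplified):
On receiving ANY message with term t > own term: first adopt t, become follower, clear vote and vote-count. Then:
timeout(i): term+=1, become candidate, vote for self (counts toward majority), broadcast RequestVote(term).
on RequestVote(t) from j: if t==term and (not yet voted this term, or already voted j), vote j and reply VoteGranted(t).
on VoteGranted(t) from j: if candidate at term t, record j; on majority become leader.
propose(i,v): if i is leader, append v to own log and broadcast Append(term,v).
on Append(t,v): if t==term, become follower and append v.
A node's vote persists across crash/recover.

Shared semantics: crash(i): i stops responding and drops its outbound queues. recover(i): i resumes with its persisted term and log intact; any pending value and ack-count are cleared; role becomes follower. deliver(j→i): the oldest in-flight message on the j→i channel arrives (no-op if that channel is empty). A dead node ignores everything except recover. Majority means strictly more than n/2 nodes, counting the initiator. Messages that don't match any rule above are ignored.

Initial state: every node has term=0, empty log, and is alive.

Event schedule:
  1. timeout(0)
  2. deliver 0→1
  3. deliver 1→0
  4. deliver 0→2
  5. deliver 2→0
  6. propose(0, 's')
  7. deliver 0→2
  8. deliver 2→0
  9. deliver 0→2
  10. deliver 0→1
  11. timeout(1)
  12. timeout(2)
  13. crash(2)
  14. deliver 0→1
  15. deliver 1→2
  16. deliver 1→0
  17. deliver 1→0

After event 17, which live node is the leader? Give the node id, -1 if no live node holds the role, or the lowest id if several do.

step 1 timeout(0): 0={cand,t=1,log=-}
step 2 deliver 0→1: 1={foll,t=1,log=-}
step 3 deliver 1→0: 0={lead,t=1,log=-}
step 4 deliver 0→2: 2={foll,t=1,log=-}
step 5 deliver 2→0: —
step 6 propose(0,'s'): 0={lead,t=1,log=s}
step 7 deliver 0→2: 2={foll,t=1,log=s}
step 8 deliver 2→0: —
step 9 deliver 0→2: —
step 10 deliver 0→1: 1={foll,t=1,log=s}
step 11 timeout(1): 1={cand,t=2,log=s}
step 12 timeout(2): 2={cand,t=2,log=s}
step 13 crash(2): 2={✗cand,t=2,log=s}
step 14 deliver 0→1: —
step 15 deliver 1→2: —
step 16 deliver 1→0: 0={foll,t=2,log=s}
step 17 deliver 1→0: —

-1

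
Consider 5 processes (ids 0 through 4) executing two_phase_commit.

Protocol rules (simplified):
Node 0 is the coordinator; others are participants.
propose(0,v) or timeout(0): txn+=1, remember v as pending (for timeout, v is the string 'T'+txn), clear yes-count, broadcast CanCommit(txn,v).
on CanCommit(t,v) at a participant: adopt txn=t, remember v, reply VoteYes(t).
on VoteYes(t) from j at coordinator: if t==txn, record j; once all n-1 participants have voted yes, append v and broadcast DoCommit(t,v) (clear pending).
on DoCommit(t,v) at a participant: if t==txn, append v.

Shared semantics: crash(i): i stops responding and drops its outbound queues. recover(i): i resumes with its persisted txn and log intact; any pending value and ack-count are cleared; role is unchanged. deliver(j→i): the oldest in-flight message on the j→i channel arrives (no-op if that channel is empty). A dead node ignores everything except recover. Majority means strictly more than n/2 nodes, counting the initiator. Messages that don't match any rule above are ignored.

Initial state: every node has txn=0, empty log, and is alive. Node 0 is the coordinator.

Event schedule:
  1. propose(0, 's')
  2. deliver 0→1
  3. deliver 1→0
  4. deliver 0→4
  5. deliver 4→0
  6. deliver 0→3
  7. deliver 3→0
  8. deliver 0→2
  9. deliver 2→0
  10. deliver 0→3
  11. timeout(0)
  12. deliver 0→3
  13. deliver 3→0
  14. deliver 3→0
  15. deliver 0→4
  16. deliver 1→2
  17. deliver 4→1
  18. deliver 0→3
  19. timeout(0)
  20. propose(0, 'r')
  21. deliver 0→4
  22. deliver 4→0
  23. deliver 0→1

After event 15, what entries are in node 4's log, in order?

[1] propose(0,'s') → N0(coor t1 [-])
[2] deliver 0→1 → N1(part t1 [-])
[3] deliver 1→0 → ∅
[4] deliver 0→4 → N4(part t1 [-])
[5] deliver 4→0 → ∅
[6] deliver 0→3 → N3(part t1 [-])
[7] deliver 3→0 → ∅
[8] deliver 0→2 → N2(part t1 [-])
[9] deliver 2→0 → N0(coor t1 [s])
[10] deliver 0→3 → N3(part t1 [s])
[11] timeout(0) → N0(coor t2 [s])
[12] deliver 0→3 → N3(part t2 [s])
[13] deliver 3→0 → ∅
[14] deliver 3→0 → ∅
[15] deliver 0→4 → N4(part t1 [s])

s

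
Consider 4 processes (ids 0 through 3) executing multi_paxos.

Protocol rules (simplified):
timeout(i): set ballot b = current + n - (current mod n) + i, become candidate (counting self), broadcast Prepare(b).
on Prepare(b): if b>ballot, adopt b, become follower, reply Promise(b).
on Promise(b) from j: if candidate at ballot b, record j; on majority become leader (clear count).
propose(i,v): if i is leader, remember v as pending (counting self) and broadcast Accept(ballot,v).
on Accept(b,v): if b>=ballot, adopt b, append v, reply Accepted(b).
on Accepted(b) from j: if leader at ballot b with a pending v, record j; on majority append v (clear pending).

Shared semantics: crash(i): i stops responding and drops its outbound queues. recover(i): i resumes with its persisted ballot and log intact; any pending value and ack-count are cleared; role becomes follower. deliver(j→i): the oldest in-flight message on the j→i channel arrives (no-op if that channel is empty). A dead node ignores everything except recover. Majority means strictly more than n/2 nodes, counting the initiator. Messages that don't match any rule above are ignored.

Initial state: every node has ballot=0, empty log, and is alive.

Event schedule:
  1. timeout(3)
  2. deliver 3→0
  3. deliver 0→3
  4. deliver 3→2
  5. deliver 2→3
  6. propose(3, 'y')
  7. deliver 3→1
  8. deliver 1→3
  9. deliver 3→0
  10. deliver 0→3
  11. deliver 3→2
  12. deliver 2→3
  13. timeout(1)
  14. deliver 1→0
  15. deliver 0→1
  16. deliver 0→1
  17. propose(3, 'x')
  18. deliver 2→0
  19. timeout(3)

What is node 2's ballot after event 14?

step 1 timeout(3): 3={cand,b=7,log=-}
step 2 deliver 3→0: 0={foll,b=7,log=-}
step 3 deliver 0→3: —
step 4 deliver 3→2: 2={foll,b=7,log=-}
step 5 deliver 2→3: 3={lead,b=7,log=-}
step 6 propose(3,'y'): —
step 7 deliver 3→1: 1={foll,b=7,log=-}
step 8 deliver 1→3: —
step 9 deliver 3→0: 0={foll,b=7,log=y}
step 10 deliver 0→3: —
step 11 deliver 3→2: 2={foll,b=7,log=y}
step 12 deliver 2→3: 3={lead,b=7,log=y}
step 13 timeout(1): 1={cand,b=9,log=-}
step 14 deliver 1→0: 0={foll,b=9,log=y}

7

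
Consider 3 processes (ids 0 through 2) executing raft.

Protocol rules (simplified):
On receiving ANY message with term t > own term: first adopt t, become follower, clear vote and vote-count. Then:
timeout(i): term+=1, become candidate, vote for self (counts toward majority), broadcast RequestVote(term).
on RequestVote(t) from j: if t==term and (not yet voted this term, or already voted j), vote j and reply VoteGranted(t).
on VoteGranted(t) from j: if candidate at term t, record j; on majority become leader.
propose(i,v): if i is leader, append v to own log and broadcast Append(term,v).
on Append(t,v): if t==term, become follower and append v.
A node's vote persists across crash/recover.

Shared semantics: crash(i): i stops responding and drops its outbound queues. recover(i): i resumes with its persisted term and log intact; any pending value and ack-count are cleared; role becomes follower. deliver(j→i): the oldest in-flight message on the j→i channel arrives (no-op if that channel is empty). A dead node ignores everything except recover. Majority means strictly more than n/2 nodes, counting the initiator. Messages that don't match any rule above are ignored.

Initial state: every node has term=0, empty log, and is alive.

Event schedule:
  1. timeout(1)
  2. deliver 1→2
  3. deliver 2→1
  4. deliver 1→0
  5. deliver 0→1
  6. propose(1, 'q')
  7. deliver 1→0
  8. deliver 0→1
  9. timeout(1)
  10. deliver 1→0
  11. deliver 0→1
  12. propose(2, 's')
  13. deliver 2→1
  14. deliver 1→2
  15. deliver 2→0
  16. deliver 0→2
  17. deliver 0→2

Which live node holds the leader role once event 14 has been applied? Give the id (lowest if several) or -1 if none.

1

step 1 timeout(1): 1={cand,t=1,log=-}
step 2 deliver 1→2: 2={foll,t=1,log=-}
step 3 deliver 2→1: 1={lead,t=1,log=-}
step 4 deliver 1→0: 0={foll,t=1,log=-}
step 5 deliver 0→1: —
step 6 propose(1,'q'): 1={lead,t=1,log=q}
step 7 deliver 1→0: 0={foll,t=1,log=q}
step 8 deliver 0→1: —
step 9 timeout(1): 1={cand,t=2,log=q}
step 10 deliver 1→0: 0={foll,t=2,log=q}
step 11 deliver 0→1: 1={lead,t=2,log=q}
step 12 propose(2,'s'): —
step 13 deliver 2→1: —
step 14 deliver 1→2: 2={foll,t=1,log=q}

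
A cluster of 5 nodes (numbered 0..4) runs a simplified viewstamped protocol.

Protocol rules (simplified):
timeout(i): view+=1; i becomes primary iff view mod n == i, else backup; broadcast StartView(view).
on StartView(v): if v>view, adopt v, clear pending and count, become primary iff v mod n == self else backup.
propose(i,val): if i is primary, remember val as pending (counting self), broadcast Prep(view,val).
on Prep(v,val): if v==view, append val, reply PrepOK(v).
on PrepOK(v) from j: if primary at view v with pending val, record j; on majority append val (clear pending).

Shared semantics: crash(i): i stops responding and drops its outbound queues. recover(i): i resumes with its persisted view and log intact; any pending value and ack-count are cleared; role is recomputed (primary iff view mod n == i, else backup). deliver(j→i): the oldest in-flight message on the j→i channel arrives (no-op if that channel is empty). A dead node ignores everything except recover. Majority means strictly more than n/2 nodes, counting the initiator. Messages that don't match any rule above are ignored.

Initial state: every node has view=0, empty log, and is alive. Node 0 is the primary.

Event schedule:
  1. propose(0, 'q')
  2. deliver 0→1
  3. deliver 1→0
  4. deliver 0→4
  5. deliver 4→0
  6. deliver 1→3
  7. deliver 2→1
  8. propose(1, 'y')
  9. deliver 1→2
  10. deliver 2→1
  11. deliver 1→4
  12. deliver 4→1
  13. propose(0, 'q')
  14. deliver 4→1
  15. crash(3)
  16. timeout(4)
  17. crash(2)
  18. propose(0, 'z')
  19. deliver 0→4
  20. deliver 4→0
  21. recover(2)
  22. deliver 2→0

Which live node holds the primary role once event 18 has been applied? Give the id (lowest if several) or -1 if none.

1. propose(0,'q'):  nop
2. deliver 0→1:  <1:back v0 q>
3. deliver 1→0:  nop
4. deliver 0→4:  <4:back v0 q>
5. deliver 4→0:  <0:prim v0 q>
6. deliver 1→3:  nop
7. deliver 2→1:  nop
8. propose(1,'y'):  nop
9. deliver 1→2:  nop
10. deliver 2→1:  nop
11. deliver 1→4:  nop
12. deliver 4→1:  nop
13. propose(0,'q'):  nop
14. deliver 4→1:  nop
15. crash(3):  <3:✗back v0 ->
16. timeout(4):  <4:back v1 q>
17. crash(2):  <2:✗back v0 ->
18. propose(0,'z'):  nop

0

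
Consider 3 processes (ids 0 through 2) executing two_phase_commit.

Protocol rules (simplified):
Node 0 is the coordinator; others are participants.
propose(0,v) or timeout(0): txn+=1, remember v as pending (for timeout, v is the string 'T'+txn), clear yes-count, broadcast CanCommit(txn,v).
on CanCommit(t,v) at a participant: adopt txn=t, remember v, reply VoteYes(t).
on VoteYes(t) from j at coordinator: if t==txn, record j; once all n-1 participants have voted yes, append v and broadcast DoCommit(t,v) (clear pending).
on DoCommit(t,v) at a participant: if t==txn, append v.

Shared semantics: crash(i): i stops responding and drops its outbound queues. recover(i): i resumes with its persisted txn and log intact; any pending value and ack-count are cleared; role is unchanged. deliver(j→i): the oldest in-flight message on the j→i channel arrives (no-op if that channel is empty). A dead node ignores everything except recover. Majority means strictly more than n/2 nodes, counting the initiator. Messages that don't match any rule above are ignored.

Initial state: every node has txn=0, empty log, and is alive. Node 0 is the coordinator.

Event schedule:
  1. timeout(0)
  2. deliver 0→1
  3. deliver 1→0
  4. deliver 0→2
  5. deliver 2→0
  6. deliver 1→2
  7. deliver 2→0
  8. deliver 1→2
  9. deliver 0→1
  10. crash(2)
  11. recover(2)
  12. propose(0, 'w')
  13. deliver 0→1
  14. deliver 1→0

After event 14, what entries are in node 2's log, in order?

empty

after 1 — timeout(0): n0:coor/t1/[-]
after 2 — deliver 0→1: n1:part/t1/[-]
after 3 — deliver 1→0: ·
after 4 — deliver 0→2: n2:part/t1/[-]
after 5 — deliver 2→0: n0:coor/t1/[T1]
after 6 — deliver 1→2: ·
after 7 — deliver 2→0: ·
after 8 — deliver 1→2: ·
after 9 — deliver 0→1: n1:part/t1/[T1]
after 10 — crash(2): n2:✗part/t1/[-]
after 11 — recover(2): n2:part/t1/[-]
after 12 — propose(0,'w'): n0:coor/t2/[T1]
after 13 — deliver 0→1: n1:part/t2/[T1]
after 14 — deliver 1→0: ·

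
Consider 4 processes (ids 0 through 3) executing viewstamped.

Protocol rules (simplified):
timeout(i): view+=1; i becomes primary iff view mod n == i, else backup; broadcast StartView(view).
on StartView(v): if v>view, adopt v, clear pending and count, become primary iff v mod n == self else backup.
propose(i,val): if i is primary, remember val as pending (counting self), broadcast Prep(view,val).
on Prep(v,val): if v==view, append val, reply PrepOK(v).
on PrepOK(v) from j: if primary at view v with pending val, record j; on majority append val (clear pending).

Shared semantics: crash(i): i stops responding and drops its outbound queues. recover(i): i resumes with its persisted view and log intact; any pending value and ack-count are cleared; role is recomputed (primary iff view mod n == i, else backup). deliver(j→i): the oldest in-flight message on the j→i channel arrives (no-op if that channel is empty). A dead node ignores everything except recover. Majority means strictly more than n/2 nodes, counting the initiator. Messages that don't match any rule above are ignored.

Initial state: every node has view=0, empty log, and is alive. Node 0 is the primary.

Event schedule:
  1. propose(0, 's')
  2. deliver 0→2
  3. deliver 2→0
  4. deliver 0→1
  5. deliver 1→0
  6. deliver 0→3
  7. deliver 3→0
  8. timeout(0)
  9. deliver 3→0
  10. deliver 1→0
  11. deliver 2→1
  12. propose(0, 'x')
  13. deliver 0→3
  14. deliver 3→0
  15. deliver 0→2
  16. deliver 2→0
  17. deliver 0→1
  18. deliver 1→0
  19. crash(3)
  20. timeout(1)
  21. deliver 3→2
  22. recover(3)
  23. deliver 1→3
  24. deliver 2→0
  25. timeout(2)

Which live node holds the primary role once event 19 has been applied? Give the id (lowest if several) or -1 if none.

step 1 propose(0,'s'): —
step 2 deliver 0→2: 2={back,v=0,log=s}
step 3 deliver 2→0: —
step 4 deliver 0→1: 1={back,v=0,log=s}
step 5 deliver 1→0: 0={prim,v=0,log=s}
step 6 deliver 0→3: 3={back,v=0,log=s}
step 7 deliver 3→0: —
step 8 timeout(0): 0={back,v=1,log=s}
step 9 deliver 3→0: —
step 10 deliver 1→0: —
step 11 deliver 2→1: —
step 12 propose(0,'x'): —
step 13 deliver 0→3: 3={back,v=1,log=s}
step 14 deliver 3→0: —
step 15 deliver 0→2: 2={back,v=1,log=s}
step 16 deliver 2→0: —
step 17 deliver 0→1: 1={prim,v=1,log=s}
step 18 deliver 1→0: —
step 19 crash(3): 3={✗back,v=1,log=s}

1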